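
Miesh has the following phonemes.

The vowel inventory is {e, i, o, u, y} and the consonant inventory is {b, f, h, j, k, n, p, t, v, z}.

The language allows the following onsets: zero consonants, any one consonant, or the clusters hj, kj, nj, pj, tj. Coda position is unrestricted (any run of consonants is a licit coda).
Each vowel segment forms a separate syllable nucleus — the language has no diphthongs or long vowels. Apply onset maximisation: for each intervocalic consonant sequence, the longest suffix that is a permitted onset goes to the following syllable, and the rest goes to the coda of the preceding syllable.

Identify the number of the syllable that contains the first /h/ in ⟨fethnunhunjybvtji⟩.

1

Nuclei (vowels): e, u, u, y, i → 5 syllables.
/e…u/ gap (V1→V2): /thn/ splits as /th/ + /n/ (/n/ is the longest suffix that is a licit onset).
/u…u/ gap (V2→V3): cluster /nh/ — the longest permitted-onset suffix is /h/; onset = /h/, preceding coda = /n/.
/u…y/ gap (V3→V4): /nj/ — entire cluster is a permitted onset → onset /nj/, coda ∅.
/y…i/ gap (V4→V5): /bvtj/; trying suffixes from longest down, /tj/ is the first permitted one, so coda /bv/ | onset /tj/.
Putting it together: feth.nun.hu.njybv.tji.
The first /h/ is in the coda of syllable 1 (/feth/).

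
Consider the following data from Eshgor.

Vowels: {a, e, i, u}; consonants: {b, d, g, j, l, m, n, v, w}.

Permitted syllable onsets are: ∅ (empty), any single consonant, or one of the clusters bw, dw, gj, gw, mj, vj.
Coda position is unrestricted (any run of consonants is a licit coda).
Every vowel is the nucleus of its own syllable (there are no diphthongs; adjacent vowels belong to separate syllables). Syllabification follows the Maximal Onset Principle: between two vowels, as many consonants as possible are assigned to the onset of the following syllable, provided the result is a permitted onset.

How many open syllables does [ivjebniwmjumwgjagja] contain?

The vowels are i, e, i, u, a, a — 6 nuclei, so 6 syllables.
σ1/σ2 boundary: /vj/ is a licit onset in full, so it all attaches to the next syllable.
σ2/σ3 boundary: cluster /bn/ — the longest permitted-onset suffix is /n/; onset = /n/, preceding coda = /b/.
σ3/σ4 boundary: /wmj/ — longest licit onset from the right is /mj/, leaving /w/ as coda.
σ4/σ5 boundary: /mwgj/ — longest licit onset from the right is /gj/, leaving /mw/ as coda.
σ5/σ6 boundary: /gj/ is a licit onset in full, so it all attaches to the next syllable.
Syllabification: i.vjeb.niw.mjumw.gja.gja.
Classifying each syllable: /i/ (open), /vjeb/ (closed), /niw/ (closed), /mjumw/ (closed), /gja/ (open), /gja/ (open).
Open syllables: 3.

3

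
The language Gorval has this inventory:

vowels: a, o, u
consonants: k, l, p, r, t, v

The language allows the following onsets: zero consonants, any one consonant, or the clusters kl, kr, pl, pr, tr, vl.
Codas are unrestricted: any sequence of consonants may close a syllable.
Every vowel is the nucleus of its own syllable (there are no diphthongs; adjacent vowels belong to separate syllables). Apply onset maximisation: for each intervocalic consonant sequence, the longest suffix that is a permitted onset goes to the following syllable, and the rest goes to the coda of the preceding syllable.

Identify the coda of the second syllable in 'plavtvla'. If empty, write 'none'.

Nuclei (vowels): a, a → 2 syllables.
Between /a/ (V1) and /a/ (V2): /vtvl/; trying suffixes from longest down, /vl/ is the first permitted one, so coda /vt/ | onset /vl/.
So the parse is plavt.vla.
Syllable 2 is /vla/: onset /vl/, nucleus /a/, coda ∅.

none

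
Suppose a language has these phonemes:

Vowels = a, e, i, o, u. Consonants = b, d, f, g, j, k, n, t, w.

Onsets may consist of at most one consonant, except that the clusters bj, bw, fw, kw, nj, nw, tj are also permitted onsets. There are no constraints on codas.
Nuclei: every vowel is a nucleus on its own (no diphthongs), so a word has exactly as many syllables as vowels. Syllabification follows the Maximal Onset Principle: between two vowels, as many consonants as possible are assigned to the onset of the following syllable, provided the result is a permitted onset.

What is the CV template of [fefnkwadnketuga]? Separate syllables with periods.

Vowels present: e, a, e, u, a; each is a nucleus, giving 5 syllables.
V1 /e/ – V2 /a/: cluster /fnkw/ — the longest permitted-onset suffix is /kw/; onset = /kw/, preceding coda = /fn/.
V2 /a/ – V3 /e/: cluster /dnk/ — the longest permitted-onset suffix is /k/; onset = /k/, preceding coda = /dn/.
V3 /e/ – V4 /u/: /t/ → onset of the next syllable (single consonants are always licit onsets).
V4 /u/ – V5 /a/: just /g/ — single C goes to the following onset.
Putting it together: fefn.kwadn.ke.tu.ga.
Mapping each syllable to C/V: /fefn/ → CVCC, /kwadn/ → CCVCC, /ke/ → CV, /tu/ → CV, /ga/ → CV.

CVCC.CCVCC.CV.CV.CV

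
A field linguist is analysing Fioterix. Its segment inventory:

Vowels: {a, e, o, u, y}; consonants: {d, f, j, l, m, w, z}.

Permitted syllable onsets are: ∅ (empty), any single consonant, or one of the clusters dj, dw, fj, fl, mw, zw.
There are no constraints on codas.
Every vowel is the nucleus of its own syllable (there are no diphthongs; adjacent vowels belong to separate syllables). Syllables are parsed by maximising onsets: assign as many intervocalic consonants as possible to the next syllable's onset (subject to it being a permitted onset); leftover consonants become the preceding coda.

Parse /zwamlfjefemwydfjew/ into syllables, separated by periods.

zwaml.fje.fe.mwyd.fjew

Vowels present: a, e, e, y, e; each is a nucleus, giving 5 syllables.
Between /a/ (V1) and /e/ (V2): /mlfj/ — longest licit onset from the right is /fj/, leaving /ml/ as coda.
Between /e/ (V2) and /e/ (V3): just /f/ — single C goes to the following onset.
Between /e/ (V3) and /y/ (V4): /mw/ is a licit onset in full, so it all attaches to the next syllable.
Between /y/ (V4) and /e/ (V5): cluster /dfj/ — the longest permitted-onset suffix is /fj/; onset = /fj/, preceding coda = /d/.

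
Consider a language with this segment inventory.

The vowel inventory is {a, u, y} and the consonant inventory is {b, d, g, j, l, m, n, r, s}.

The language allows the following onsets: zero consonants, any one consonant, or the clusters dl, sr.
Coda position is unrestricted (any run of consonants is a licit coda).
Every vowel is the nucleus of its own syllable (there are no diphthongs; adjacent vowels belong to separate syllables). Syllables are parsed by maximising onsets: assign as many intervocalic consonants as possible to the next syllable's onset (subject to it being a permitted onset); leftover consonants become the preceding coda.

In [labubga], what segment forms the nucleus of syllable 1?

Nuclei (vowels): a, u, a → 3 syllables.
The first nucleus (vowel 1 from the left) is /a/.

a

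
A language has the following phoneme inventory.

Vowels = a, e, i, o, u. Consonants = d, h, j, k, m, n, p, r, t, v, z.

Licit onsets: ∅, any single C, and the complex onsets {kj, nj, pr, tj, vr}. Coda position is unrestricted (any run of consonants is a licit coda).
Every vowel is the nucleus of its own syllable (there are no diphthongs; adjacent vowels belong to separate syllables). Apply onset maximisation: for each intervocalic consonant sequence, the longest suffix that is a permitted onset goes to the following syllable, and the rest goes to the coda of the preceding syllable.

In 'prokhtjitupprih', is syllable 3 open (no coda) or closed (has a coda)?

The vowels are o, i, u, i — 4 nuclei, so 4 syllables.
σ1/σ2 boundary: /khtj/; trying suffixes from longest down, /tj/ is the first permitted one, so coda /kh/ | onset /tj/.
σ2/σ3 boundary: /t/ is a single consonant, so it becomes the next onset.
σ3/σ4 boundary: /ppr/; trying suffixes from longest down, /pr/ is the first permitted one, so coda /p/ | onset /pr/.
Syllabification: prokh.tji.tup.prih.
Syllable 3 is /tup/ with coda /p/, so it is closed.

closed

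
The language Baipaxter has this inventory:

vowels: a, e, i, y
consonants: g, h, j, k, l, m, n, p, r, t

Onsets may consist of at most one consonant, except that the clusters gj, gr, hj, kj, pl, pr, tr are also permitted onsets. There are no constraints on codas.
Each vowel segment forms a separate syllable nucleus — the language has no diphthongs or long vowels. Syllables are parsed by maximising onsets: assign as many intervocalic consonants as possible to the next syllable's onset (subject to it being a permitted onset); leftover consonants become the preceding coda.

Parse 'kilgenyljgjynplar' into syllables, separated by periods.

kil.ge.nylj.gjyn.plar

The vowels are i, e, y, y, a — 5 nuclei, so 5 syllables.
V1 /i/ – V2 /e/: /lg/ — longest licit onset from the right is /g/, leaving /l/ as coda.
V2 /e/ – V3 /y/: /n/ is a single consonant, so it becomes the next onset.
V3 /y/ – V4 /y/: cluster /ljgj/ — the longest permitted-onset suffix is /gj/; onset = /gj/, preceding coda = /lj/.
V4 /y/ – V5 /a/: /npl/ splits as /n/ + /pl/ (/pl/ is the longest suffix that is a licit onset).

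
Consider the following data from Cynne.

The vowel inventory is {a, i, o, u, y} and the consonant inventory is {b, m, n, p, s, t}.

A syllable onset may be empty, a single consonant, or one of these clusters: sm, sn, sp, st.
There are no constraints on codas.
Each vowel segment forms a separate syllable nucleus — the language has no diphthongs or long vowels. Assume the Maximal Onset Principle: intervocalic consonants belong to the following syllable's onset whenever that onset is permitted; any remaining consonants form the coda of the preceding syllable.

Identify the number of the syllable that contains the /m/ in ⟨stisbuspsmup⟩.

3

The vowels are i, u, u — 3 nuclei, so 3 syllables.
/i…u/ gap (V1→V2): /sb/ splits as /s/ + /b/ (/b/ is the longest suffix that is a licit onset).
/u…u/ gap (V2→V3): /spsm/ — longest licit onset from the right is /sm/, leaving /sp/ as coda.
Putting it together: stis.busp.smup.
The /m/ is in the onset of syllable 3 (/smup/).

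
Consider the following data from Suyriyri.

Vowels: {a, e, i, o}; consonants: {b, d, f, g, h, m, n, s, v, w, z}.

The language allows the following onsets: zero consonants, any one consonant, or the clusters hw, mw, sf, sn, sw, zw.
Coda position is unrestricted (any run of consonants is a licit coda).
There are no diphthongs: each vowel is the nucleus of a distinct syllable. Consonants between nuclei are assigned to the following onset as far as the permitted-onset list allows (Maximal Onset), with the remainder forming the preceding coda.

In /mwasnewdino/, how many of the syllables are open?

3

Nuclei (vowels): a, e, i, o → 4 syllables.
/a…e/ gap (V1→V2): /sn/ — entire cluster is a permitted onset → onset /sn/, coda ∅.
/e…i/ gap (V2→V3): /wd/ splits as /w/ + /d/ (/d/ is the longest suffix that is a licit onset).
/i…o/ gap (V3→V4): just /n/ — single C goes to the following onset.
Result: mwa.snew.di.no.
Classifying each syllable: /mwa/ (open), /snew/ (closed), /di/ (open), /no/ (open).
Open syllables: 3.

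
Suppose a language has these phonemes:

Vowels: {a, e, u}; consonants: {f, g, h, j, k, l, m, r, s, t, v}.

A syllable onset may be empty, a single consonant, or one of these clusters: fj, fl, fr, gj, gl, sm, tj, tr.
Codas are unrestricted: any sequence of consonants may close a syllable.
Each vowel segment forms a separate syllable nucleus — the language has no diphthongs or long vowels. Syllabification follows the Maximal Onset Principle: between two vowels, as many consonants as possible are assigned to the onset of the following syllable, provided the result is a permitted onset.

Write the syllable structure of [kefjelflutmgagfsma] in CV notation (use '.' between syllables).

Nuclei (vowels): e, e, u, a, a → 5 syllables.
Between /e/ (V1) and /e/ (V2): cluster /fj/ — /fj/ is itself a permitted onset, so the whole cluster goes right; preceding coda = ∅.
Between /e/ (V2) and /u/ (V3): cluster /lfl/ — the longest permitted-onset suffix is /fl/; onset = /fl/, preceding coda = /l/.
Between /u/ (V3) and /a/ (V4): /tmg/; trying suffixes from longest down, /g/ is the first permitted one, so coda /tm/ | onset /g/.
Between /a/ (V4) and /a/ (V5): cluster /gfsm/ — the longest permitted-onset suffix is /sm/; onset = /sm/, preceding coda = /gf/.
Putting it together: ke.fjel.flutm.gagf.sma.
Mapping each syllable to C/V: /ke/ → CV, /fjel/ → CCVC, /flutm/ → CCVCC, /gagf/ → CVCC, /sma/ → CCV.

CV.CCVC.CCVCC.CVCC.CCV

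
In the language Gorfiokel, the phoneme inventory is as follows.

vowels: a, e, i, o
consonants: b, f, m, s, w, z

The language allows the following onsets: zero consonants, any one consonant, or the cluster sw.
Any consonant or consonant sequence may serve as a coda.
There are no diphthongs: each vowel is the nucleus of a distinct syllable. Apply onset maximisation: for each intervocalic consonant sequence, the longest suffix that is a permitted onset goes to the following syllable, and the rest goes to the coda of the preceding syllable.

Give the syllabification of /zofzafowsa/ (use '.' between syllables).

Nuclei (vowels): o, a, o, a → 4 syllables.
V1 /o/ – V2 /a/: /fz/ — longest licit onset from the right is /z/, leaving /f/ as coda.
V2 /a/ – V3 /o/: /f/ is a single consonant, so it becomes the next onset.
V3 /o/ – V4 /a/: /ws/ splits as /w/ + /s/ (/s/ is the longest suffix that is a licit onset).

zof.za.fow.sa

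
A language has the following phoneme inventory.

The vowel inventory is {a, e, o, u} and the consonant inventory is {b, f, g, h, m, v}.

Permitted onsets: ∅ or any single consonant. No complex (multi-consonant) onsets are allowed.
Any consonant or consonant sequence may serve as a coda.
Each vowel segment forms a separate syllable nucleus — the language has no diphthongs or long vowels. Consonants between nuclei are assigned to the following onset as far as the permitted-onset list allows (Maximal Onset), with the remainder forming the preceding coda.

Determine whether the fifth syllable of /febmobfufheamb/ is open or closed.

closed

The vowels are e, o, u, e, a — 5 nuclei, so 5 syllables.
Between /e/ (V1) and /o/ (V2): /bm/; trying suffixes from longest down, /m/ is the first permitted one, so coda /b/ | onset /m/.
Between /o/ (V2) and /u/ (V3): /bf/ splits as /b/ + /f/ (/f/ is the longest suffix that is a licit onset).
Between /u/ (V3) and /e/ (V4): /fh/ splits as /f/ + /h/ (/h/ is the longest suffix that is a licit onset).
Between /e/ (V4) and /a/ (V5): no consonants, so the boundary falls immediately after /e/.
Putting it together: feb.mob.fuf.he.amb.
Syllable 5 is /amb/ with coda /mb/, so it is closed.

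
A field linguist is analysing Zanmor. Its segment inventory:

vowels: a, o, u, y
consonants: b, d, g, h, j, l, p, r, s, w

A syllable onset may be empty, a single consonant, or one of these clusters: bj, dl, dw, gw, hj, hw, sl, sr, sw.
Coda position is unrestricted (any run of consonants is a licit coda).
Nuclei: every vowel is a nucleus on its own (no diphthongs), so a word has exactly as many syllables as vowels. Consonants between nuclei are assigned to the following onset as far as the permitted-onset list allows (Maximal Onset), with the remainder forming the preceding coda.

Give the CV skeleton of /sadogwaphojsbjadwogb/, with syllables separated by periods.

CV.CV.CCVC.CVCC.CCV.CCVCC

Nuclei (vowels): a, o, a, o, a, o → 6 syllables.
σ1/σ2 boundary: /d/ → onset of the next syllable (single consonants are always licit onsets).
σ2/σ3 boundary: /gw/ — entire cluster is a permitted onset → onset /gw/, coda ∅.
σ3/σ4 boundary: /ph/ — longest licit onset from the right is /h/, leaving /p/ as coda.
σ4/σ5 boundary: cluster /jsbj/ — the longest permitted-onset suffix is /bj/; onset = /bj/, preceding coda = /js/.
σ5/σ6 boundary: /dw/ is a licit onset in full, so it all attaches to the next syllable.
Putting it together: sa.do.gwap.hojs.bja.dwogb.
Mapping each syllable to C/V: /sa/ → CV, /do/ → CV, /gwap/ → CCVC, /hojs/ → CVCC, /bja/ → CCV, /dwogb/ → CCVCC.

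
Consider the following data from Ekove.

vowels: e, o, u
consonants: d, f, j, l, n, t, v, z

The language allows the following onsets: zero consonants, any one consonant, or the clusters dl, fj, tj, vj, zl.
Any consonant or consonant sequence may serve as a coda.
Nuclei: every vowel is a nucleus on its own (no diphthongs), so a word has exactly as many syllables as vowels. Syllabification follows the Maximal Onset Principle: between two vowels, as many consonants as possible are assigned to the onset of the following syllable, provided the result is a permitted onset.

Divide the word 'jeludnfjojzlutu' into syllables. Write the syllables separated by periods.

The vowels are e, u, o, u, u — 5 nuclei, so 5 syllables.
V1 /e/ – V2 /u/: /l/ is a single consonant, so it becomes the next onset.
V2 /u/ – V3 /o/: /dnfj/; trying suffixes from longest down, /fj/ is the first permitted one, so coda /dn/ | onset /fj/.
V3 /o/ – V4 /u/: /jzl/ — longest licit onset from the right is /zl/, leaving /j/ as coda.
V4 /u/ – V5 /u/: /t/ is a single consonant, so it becomes the next onset.

je.ludn.fjoj.zlu.tu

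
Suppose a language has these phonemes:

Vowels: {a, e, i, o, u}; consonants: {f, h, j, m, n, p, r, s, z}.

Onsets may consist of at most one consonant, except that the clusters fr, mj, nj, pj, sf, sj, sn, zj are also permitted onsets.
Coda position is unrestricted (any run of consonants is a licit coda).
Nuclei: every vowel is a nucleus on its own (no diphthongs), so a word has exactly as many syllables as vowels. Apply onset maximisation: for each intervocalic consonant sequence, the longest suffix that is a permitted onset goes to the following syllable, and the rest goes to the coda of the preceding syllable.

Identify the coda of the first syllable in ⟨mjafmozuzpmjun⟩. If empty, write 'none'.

Vowels present: a, o, u, u; each is a nucleus, giving 4 syllables.
Between /a/ (V1) and /o/ (V2): cluster /fm/ — the longest permitted-onset suffix is /m/; onset = /m/, preceding coda = /f/.
Between /o/ (V2) and /u/ (V3): /z/ → onset of the next syllable (single consonants are always licit onsets).
Between /u/ (V3) and /u/ (V4): cluster /zpmj/ — the longest permitted-onset suffix is /mj/; onset = /mj/, preceding coda = /zp/.
Putting it together: mjaf.mo.zuzp.mjun.
Syllable 1 is /mjaf/: onset /mj/, nucleus /a/, coda /f/.

f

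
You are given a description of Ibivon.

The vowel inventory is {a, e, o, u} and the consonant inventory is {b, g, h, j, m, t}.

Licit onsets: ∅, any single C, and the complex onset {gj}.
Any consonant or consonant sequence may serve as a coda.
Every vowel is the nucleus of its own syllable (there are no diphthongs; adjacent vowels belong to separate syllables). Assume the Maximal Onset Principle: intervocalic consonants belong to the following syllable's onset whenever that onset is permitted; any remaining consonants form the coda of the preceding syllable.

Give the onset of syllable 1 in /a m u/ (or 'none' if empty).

Vowels present: a, u; each is a nucleus, giving 2 syllables.
σ1/σ2 boundary: just /m/ — single C goes to the following onset.
Putting it together: a.mu.
Syllable 1 is /a/: onset ∅, nucleus /a/, coda ∅.

none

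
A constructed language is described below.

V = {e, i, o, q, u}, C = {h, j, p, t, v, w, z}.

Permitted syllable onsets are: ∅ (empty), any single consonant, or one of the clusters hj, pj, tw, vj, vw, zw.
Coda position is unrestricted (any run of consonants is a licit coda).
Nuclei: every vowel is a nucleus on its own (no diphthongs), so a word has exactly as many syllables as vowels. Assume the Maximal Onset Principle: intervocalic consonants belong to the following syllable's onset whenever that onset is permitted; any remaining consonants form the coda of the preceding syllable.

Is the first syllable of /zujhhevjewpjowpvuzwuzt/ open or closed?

The vowels are u, e, e, o, u, u — 6 nuclei, so 6 syllables.
V1 /u/ – V2 /e/: cluster /jhh/ — the longest permitted-onset suffix is /h/; onset = /h/, preceding coda = /jh/.
V2 /e/ – V3 /e/: /vj/ is a licit onset in full, so it all attaches to the next syllable.
V3 /e/ – V4 /o/: /wpj/ splits as /w/ + /pj/ (/pj/ is the longest suffix that is a licit onset).
V4 /o/ – V5 /u/: cluster /wpv/ — the longest permitted-onset suffix is /v/; onset = /v/, preceding coda = /wp/.
V5 /u/ – V6 /u/: /zw/ — entire cluster is a permitted onset → onset /zw/, coda ∅.
Result: zujh.he.vjew.pjowp.vu.zwuzt.
Syllable 1 is /zujh/ with coda /jh/, so it is closed.

closed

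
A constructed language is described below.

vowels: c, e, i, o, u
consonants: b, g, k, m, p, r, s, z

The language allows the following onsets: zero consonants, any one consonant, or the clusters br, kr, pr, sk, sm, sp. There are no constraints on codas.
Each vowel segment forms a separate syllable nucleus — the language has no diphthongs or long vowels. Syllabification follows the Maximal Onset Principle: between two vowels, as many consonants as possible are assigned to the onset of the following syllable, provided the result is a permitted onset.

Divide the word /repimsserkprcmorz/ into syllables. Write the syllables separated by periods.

Nuclei (vowels): e, i, e, c, o → 5 syllables.
V1 /e/ – V2 /i/: just /p/ — single C goes to the following onset.
V2 /i/ – V3 /e/: cluster /mss/ — the longest permitted-onset suffix is /s/; onset = /s/, preceding coda = /ms/.
V3 /e/ – V4 /c/: /rkpr/ splits as /rk/ + /pr/ (/pr/ is the longest suffix that is a licit onset).
V4 /c/ – V5 /o/: /m/ is a single consonant, so it becomes the next onset.

re.pims.serk.prc.morz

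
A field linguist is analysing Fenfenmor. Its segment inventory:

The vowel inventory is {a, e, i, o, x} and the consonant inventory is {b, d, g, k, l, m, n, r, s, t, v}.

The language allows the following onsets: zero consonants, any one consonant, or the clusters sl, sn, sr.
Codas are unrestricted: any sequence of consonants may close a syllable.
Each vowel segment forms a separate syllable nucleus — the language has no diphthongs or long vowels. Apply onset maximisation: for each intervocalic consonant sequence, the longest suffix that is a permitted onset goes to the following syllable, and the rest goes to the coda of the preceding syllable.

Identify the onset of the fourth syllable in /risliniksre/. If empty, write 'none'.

The vowels are i, i, i, e — 4 nuclei, so 4 syllables.
σ1/σ2 boundary: cluster /sl/ — /sl/ is itself a permitted onset, so the whole cluster goes right; preceding coda = ∅.
σ2/σ3 boundary: /n/ is a single consonant, so it becomes the next onset.
σ3/σ4 boundary: /ksr/ — longest licit onset from the right is /sr/, leaving /k/ as coda.
Putting it together: ri.sli.nik.sre.
Syllable 4 is /sre/: onset /sr/, nucleus /e/, coda ∅.

sr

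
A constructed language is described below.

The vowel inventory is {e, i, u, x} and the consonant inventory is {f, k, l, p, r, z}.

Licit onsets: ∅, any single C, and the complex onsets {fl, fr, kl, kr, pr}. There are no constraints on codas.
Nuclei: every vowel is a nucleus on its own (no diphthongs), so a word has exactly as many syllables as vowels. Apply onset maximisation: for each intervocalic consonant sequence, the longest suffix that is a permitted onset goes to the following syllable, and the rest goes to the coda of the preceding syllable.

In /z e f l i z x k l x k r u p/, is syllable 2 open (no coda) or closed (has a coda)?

The vowels are e, i, x, x, u — 5 nuclei, so 5 syllables.
V1 /e/ – V2 /i/: /fl/ is a licit onset in full, so it all attaches to the next syllable.
V2 /i/ – V3 /x/: just /z/ — single C goes to the following onset.
V3 /x/ – V4 /x/: cluster /kl/ — /kl/ is itself a permitted onset, so the whole cluster goes right; preceding coda = ∅.
V4 /x/ – V5 /u/: /kr/ is a licit onset in full, so it all attaches to the next syllable.
Putting it together: ze.fli.zx.klx.krup.
Syllable 2 is /fli/; it ends in its nucleus with no coda, so it is open.

open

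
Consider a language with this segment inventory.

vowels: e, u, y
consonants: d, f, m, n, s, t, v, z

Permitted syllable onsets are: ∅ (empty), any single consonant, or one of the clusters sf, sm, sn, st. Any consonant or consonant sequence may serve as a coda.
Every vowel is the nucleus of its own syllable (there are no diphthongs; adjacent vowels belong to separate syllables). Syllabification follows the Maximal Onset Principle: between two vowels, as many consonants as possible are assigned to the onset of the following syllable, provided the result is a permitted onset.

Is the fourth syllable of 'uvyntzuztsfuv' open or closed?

The vowels are u, y, u, u — 4 nuclei, so 4 syllables.
σ1/σ2 boundary: /v/ → onset of the next syllable (single consonants are always licit onsets).
σ2/σ3 boundary: /ntz/; trying suffixes from longest down, /z/ is the first permitted one, so coda /nt/ | onset /z/.
σ3/σ4 boundary: /ztsf/ splits as /zt/ + /sf/ (/sf/ is the longest suffix that is a licit onset).
So the parse is u.vynt.zuzt.sfuv.
Syllable 4 is /sfuv/ with coda /v/, so it is closed.

closed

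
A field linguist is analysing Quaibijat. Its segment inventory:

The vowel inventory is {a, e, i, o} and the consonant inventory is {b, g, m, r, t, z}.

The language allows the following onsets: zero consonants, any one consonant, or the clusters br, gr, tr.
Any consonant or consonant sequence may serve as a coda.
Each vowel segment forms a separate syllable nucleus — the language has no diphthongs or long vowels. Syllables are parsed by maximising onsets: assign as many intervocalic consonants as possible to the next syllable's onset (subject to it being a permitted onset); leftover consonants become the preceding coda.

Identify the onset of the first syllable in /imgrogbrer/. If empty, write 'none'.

none

The vowels are i, o, e — 3 nuclei, so 3 syllables.
σ1/σ2 boundary: /mgr/; trying suffixes from longest down, /gr/ is the first permitted one, so coda /m/ | onset /gr/.
σ2/σ3 boundary: /gbr/ splits as /g/ + /br/ (/br/ is the longest suffix that is a licit onset).
So the parse is im.grog.brer.
Syllable 1 is /im/: onset ∅, nucleus /i/, coda /m/.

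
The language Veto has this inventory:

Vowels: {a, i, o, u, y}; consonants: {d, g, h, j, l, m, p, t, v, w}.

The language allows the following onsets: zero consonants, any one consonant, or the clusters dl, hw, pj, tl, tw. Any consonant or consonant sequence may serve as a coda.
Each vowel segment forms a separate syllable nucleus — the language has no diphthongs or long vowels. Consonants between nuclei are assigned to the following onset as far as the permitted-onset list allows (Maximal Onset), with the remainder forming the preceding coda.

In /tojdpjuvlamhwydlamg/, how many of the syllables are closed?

The vowels are o, u, a, y, a — 5 nuclei, so 5 syllables.
Between /o/ (V1) and /u/ (V2): /jdpj/; trying suffixes from longest down, /pj/ is the first permitted one, so coda /jd/ | onset /pj/.
Between /u/ (V2) and /a/ (V3): /vl/ — longest licit onset from the right is /l/, leaving /v/ as coda.
Between /a/ (V3) and /y/ (V4): /mhw/ — longest licit onset from the right is /hw/, leaving /m/ as coda.
Between /y/ (V4) and /a/ (V5): /dl/ is a licit onset in full, so it all attaches to the next syllable.
Putting it together: tojd.pjuv.lam.hwy.dlamg.
Classifying each syllable: /tojd/ (closed), /pjuv/ (closed), /lam/ (closed), /hwy/ (open), /dlamg/ (closed).
Closed syllables: 4.

4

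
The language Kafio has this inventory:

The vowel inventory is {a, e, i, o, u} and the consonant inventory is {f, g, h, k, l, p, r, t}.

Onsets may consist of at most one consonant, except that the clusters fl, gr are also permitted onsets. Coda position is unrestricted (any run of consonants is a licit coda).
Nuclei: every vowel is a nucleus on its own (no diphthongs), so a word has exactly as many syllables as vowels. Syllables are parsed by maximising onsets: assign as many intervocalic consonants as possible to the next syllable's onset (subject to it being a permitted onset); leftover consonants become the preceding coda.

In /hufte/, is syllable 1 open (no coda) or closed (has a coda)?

Vowels present: u, e; each is a nucleus, giving 2 syllables.
V1 /u/ – V2 /e/: /ft/ splits as /f/ + /t/ (/t/ is the longest suffix that is a licit onset).
Putting it together: huf.te.
Syllable 1 is /huf/ with coda /f/, so it is closed.

closed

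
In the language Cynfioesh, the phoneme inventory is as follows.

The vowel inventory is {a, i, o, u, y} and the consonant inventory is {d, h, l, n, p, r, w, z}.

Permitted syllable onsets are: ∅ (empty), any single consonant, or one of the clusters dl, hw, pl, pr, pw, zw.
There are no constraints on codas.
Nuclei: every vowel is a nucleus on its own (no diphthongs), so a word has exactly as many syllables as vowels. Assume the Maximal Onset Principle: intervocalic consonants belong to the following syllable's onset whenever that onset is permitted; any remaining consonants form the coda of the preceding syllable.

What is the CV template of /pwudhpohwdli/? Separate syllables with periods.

CCVCC.CVCC.CCV

Nuclei (vowels): u, o, i → 3 syllables.
Between /u/ (V1) and /o/ (V2): cluster /dhp/ — the longest permitted-onset suffix is /p/; onset = /p/, preceding coda = /dh/.
Between /o/ (V2) and /i/ (V3): /hwdl/ splits as /hw/ + /dl/ (/dl/ is the longest suffix that is a licit onset).
Syllabification: pwudh.pohw.dli.
Mapping each syllable to C/V: /pwudh/ → CCVCC, /pohw/ → CVCC, /dli/ → CCV.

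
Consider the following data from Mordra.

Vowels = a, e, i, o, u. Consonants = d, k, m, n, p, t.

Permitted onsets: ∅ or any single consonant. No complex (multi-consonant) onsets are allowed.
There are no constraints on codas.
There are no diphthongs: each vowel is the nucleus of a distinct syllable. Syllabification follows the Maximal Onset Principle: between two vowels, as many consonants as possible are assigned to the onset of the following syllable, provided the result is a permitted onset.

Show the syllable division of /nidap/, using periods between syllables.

ni.dap

The vowels are i, a — 2 nuclei, so 2 syllables.
σ1/σ2 boundary: /d/ is a single consonant, so it becomes the next onset.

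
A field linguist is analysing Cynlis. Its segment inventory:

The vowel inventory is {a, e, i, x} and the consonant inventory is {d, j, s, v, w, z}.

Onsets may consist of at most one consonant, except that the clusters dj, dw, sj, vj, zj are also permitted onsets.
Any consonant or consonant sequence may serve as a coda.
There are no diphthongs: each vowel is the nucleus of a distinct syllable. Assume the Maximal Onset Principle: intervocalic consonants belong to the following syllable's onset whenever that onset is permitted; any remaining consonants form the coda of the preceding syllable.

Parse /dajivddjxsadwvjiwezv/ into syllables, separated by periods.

Nuclei (vowels): a, i, x, a, i, e → 6 syllables.
/a…i/ gap (V1→V2): /j/ → onset of the next syllable (single consonants are always licit onsets).
/i…x/ gap (V2→V3): /vddj/ splits as /vd/ + /dj/ (/dj/ is the longest suffix that is a licit onset).
/x…a/ gap (V3→V4): /s/ is a single consonant, so it becomes the next onset.
/a…i/ gap (V4→V5): /dwvj/ — longest licit onset from the right is /vj/, leaving /dw/ as coda.
/i…e/ gap (V5→V6): just /w/ — single C goes to the following onset.

da.jivd.djx.sadw.vji.wezv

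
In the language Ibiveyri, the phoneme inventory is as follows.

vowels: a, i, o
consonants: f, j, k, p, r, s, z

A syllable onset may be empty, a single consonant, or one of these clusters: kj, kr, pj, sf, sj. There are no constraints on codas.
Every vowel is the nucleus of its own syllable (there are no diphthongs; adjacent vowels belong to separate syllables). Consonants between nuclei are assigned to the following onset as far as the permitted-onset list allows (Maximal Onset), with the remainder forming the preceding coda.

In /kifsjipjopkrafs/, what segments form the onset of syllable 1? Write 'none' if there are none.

k

The vowels are i, i, o, a — 4 nuclei, so 4 syllables.
σ1/σ2 boundary: /fsj/ splits as /f/ + /sj/ (/sj/ is the longest suffix that is a licit onset).
σ2/σ3 boundary: /pj/ is a licit onset in full, so it all attaches to the next syllable.
σ3/σ4 boundary: /pkr/; trying suffixes from longest down, /kr/ is the first permitted one, so coda /p/ | onset /kr/.
Syllabification: kif.sji.pjop.krafs.
Syllable 1 is /kif/: onset /k/, nucleus /i/, coda /f/.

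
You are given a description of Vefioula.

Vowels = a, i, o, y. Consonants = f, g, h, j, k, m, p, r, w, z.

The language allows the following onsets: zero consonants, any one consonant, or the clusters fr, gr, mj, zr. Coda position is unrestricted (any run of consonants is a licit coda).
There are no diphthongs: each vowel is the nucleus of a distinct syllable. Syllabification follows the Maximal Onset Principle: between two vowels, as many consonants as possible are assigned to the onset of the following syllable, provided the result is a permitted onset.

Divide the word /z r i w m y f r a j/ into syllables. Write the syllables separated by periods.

zriw.my.fraj

The vowels are i, y, a — 3 nuclei, so 3 syllables.
V1 /i/ – V2 /y/: /wm/; trying suffixes from longest down, /m/ is the first permitted one, so coda /w/ | onset /m/.
V2 /y/ – V3 /a/: /fr/ — entire cluster is a permitted onset → onset /fr/, coda ∅.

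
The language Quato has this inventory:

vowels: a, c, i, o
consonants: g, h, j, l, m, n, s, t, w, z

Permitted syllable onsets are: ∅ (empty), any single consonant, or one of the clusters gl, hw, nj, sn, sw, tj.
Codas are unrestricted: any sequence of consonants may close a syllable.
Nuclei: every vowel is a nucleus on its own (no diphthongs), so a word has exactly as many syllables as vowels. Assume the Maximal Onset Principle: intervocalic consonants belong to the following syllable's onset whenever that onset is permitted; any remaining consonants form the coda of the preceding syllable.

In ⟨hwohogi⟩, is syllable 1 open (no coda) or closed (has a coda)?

open

Nuclei (vowels): o, o, i → 3 syllables.
Between /o/ (V1) and /o/ (V2): /h/ is a single consonant, so it becomes the next onset.
Between /o/ (V2) and /i/ (V3): /g/ → onset of the next syllable (single consonants are always licit onsets).
So the parse is hwo.ho.gi.
Syllable 1 is /hwo/; it ends in its nucleus with no coda, so it is open.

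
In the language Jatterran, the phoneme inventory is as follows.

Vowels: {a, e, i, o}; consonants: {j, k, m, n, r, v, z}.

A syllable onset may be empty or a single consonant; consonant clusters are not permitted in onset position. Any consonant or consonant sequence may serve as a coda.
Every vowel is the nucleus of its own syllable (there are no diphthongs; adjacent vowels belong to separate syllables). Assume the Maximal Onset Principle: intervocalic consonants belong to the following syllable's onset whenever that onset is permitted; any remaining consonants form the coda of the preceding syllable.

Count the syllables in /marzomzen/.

The vowels are a, o, e — 3 nuclei, so 3 syllables.

3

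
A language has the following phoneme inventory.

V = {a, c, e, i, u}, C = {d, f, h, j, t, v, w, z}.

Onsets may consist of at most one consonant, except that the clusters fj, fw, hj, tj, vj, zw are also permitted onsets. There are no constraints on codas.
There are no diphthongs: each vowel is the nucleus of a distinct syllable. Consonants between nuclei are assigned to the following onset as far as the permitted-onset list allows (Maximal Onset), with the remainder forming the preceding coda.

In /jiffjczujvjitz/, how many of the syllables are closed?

3

The vowels are i, c, u, i — 4 nuclei, so 4 syllables.
σ1/σ2 boundary: /ffj/ — longest licit onset from the right is /fj/, leaving /f/ as coda.
σ2/σ3 boundary: /z/ is a single consonant, so it becomes the next onset.
σ3/σ4 boundary: cluster /jvj/ — the longest permitted-onset suffix is /vj/; onset = /vj/, preceding coda = /j/.
Result: jif.fjc.zuj.vjitz.
Classifying each syllable: /jif/ (closed), /fjc/ (open), /zuj/ (closed), /vjitz/ (closed).
Closed syllables: 3.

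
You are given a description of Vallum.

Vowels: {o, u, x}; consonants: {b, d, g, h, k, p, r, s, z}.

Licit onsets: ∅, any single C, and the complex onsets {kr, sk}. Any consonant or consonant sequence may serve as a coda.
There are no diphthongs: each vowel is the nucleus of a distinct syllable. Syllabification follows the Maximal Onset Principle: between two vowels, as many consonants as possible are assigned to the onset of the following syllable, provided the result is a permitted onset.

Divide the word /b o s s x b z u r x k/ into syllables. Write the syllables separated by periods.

bos.sxb.zu.rxk

Vowels present: o, x, u, x; each is a nucleus, giving 4 syllables.
Between /o/ (V1) and /x/ (V2): /ss/ splits as /s/ + /s/ (/s/ is the longest suffix that is a licit onset).
Between /x/ (V2) and /u/ (V3): /bz/; trying suffixes from longest down, /z/ is the first permitted one, so coda /b/ | onset /z/.
Between /u/ (V3) and /x/ (V4): just /r/ — single C goes to the following onset.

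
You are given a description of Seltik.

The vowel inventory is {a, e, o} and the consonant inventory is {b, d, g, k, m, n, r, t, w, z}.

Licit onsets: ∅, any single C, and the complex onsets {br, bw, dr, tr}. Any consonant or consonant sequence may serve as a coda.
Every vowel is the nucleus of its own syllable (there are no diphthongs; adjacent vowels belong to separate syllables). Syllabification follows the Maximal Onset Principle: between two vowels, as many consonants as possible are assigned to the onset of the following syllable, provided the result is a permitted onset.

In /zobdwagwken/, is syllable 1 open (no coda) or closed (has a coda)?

closed

Vowels present: o, a, e; each is a nucleus, giving 3 syllables.
σ1/σ2 boundary: cluster /bdw/ — the longest permitted-onset suffix is /w/; onset = /w/, preceding coda = /bd/.
σ2/σ3 boundary: /gwk/ — longest licit onset from the right is /k/, leaving /gw/ as coda.
Result: zobd.wagw.ken.
Syllable 1 is /zobd/ with coda /bd/, so it is closed.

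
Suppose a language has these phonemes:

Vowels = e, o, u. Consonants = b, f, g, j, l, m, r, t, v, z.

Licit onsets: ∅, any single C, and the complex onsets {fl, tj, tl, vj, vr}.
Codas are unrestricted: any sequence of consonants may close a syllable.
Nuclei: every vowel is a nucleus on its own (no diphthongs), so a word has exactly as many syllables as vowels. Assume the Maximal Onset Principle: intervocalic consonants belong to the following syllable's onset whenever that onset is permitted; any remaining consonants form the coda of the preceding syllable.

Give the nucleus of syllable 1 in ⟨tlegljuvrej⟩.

Vowels present: e, u, e; each is a nucleus, giving 3 syllables.
The first nucleus (vowel 1 from the left) is /e/.

e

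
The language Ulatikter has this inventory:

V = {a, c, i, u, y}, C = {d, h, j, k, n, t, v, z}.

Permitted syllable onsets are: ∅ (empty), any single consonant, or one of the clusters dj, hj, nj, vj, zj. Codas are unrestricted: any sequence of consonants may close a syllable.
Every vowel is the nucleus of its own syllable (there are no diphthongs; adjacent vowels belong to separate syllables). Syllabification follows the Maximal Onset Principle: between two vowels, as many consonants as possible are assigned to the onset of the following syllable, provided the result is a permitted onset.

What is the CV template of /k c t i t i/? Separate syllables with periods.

CV.CV.CV

Nuclei (vowels): c, i, i → 3 syllables.
/c…i/ gap (V1→V2): /t/ → onset of the next syllable (single consonants are always licit onsets).
/i…i/ gap (V2→V3): /t/ → onset of the next syllable (single consonants are always licit onsets).
So the parse is kc.ti.ti.
Mapping each syllable to C/V: /kc/ → CV, /ti/ → CV, /ti/ → CV.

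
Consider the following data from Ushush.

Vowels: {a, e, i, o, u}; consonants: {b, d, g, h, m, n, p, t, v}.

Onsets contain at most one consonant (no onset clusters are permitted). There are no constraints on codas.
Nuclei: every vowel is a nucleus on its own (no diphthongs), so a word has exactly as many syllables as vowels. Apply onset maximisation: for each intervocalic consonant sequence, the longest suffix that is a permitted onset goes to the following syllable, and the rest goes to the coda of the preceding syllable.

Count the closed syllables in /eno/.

The vowels are e, o — 2 nuclei, so 2 syllables.
σ1/σ2 boundary: /n/ is a single consonant, so it becomes the next onset.
Result: e.no.
Classifying each syllable: /e/ (open), /no/ (open).
Closed syllables: 0.

0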